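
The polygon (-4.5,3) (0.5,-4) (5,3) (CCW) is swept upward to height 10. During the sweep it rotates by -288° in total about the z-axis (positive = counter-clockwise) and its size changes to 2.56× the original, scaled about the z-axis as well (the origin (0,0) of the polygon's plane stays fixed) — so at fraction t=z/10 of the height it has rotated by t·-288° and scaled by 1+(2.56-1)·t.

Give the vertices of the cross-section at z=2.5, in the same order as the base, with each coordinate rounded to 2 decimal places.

t = z/height = 2.5/10 = 0.25
s = 1 + (scale-1)·z/height = 1 + (2.56-1)·2.5/10 = 1.390000
θ = twist·z/height = -288°·2.5/10 = -72.0000° = -1.256637 rad
cos θ = 0.309017, sin θ = -0.951057 (intermediates below are computed at full precision and shown rounded to 5 d.p.)
v1: (-4.5,3) → rotate → (1.46259,5.20681) → ×s → (2.03300,7.23746) → (2.03,7.24)
v2: (0.5,-4) → rotate → (-3.64972,-1.71160) → ×s → (-5.07311,-2.37912) → (-5.07,-2.38)
v3: (5,3) → rotate → (4.39825,-3.82823) → ×s → (6.11357,-5.32124) → (6.11,-5.32)

Cross-section at z=2.5: (2.03,7.24) (-5.07,-2.38) (6.11,-5.32)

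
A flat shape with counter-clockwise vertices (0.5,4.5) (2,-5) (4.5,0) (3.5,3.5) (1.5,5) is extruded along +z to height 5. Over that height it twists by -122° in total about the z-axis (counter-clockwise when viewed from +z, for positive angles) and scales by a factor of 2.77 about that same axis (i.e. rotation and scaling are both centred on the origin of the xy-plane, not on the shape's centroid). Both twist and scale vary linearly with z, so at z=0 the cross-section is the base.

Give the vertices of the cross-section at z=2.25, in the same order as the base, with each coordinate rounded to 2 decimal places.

t = z/height = 2.25/5 = 0.45
s = 1 + (scale-1)·z/height = 1 + (2.77-1)·2.25/5 = 1.796500
θ = twist·z/height = -122°·2.25/5 = -54.9000° = -0.958186 rad
cos θ = 0.575005, sin θ = -0.818150 (intermediates below are computed at full precision and shown rounded to 5 d.p.)
v1: (0.5,4.5) → rotate → (3.96918,2.17845) → ×s → (7.13063,3.91358) → (7.13,3.91)
v2: (2,-5) → rotate → (-2.94074,-4.51133) → ×s → (-5.28304,-8.10460) → (-5.28,-8.10)
v3: (4.5,0) → rotate → (2.58752,-3.68167) → ×s → (4.64849,-6.61413) → (4.65,-6.61)
v4: (3.5,3.5) → rotate → (4.87604,-0.85101) → ×s → (8.75981,-1.52883) → (8.76,-1.53)
v5: (1.5,5) → rotate → (4.95326,1.64780) → ×s → (8.89853,2.96028) → (8.90,2.96)

Cross-section at z=2.25: (7.13,3.91) (-5.28,-8.10) (4.65,-6.61) (8.76,-1.53) (8.90,2.96)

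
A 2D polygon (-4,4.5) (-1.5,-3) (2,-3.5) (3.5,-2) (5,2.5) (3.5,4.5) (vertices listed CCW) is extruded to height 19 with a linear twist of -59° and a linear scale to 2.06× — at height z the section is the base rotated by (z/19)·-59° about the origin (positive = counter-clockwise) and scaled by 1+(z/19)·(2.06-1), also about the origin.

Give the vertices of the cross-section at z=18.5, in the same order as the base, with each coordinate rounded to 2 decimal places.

Cross-section at z=18.5: (3.33,11.77) (-6.78,-0.71) (-3.81,-7.25) (0.40,-8.18) (9.75,-5.83) (11.53,-1.07)

t = z/height = 18.5/19 = 0.973684
s = 1 + (scale-1)·z/height = 1 + (2.06-1)·18.5/19 = 2.032105
θ = twist·z/height = -59°·18.5/19 = -57.4474° = -1.002646 rad
cos θ = 0.538074, sin θ = -0.842898 (intermediates below are computed at full precision and shown rounded to 5 d.p.)
v1: (-4,4.5) → rotate → (1.64074,5.79292) → ×s → (3.33416,11.77183) → (3.33,11.77)
v2: (-1.5,-3) → rotate → (-3.33580,-0.34988) → ×s → (-6.77870,-0.71098) → (-6.78,-0.71)
v3: (2,-3.5) → rotate → (-1.87399,-3.56905) → ×s → (-3.80815,-7.25269) → (-3.81,-7.25)
v4: (3.5,-2) → rotate → (0.19746,-4.02629) → ×s → (0.40127,-8.18184) → (0.40,-8.18)
v5: (5,2.5) → rotate → (4.79761,-2.86930) → ×s → (9.74926,-5.83072) → (9.75,-5.83)
v6: (3.5,4.5) → rotate → (5.67630,-0.52881) → ×s → (11.53484,-1.07459) → (11.53,-1.07)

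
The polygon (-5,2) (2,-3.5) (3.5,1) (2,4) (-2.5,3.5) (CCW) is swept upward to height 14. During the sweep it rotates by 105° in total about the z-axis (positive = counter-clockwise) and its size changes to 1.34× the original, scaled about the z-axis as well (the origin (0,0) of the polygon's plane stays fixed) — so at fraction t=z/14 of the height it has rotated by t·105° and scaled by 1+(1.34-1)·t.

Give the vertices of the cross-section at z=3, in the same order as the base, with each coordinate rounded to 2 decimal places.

Cross-section at z=3: (-5.78,-0.07) (3.42,-2.65) (3.06,2.43) (0.34,4.79) (-3.91,2.44)

t = z/height = 3/14 = 0.214286
s = 1 + (scale-1)·z/height = 1 + (1.34-1)·3/14 = 1.072857
θ = twist·z/height = 105°·3/14 = 22.5000° = 0.392699 rad
cos θ = 0.923880, sin θ = 0.382683 (intermediates below are computed at full precision and shown rounded to 5 d.p.)
v1: (-5,2) → rotate → (-5.38476,-0.06566) → ×s → (-5.77708,-0.07044) → (-5.78,-0.07)
v2: (2,-3.5) → rotate → (3.18715,-2.46821) → ×s → (3.41936,-2.64804) → (3.42,-2.65)
v3: (3.5,1) → rotate → (2.85089,2.26327) → ×s → (3.05860,2.42817) → (3.06,2.43)
v4: (2,4) → rotate → (0.31703,4.46088) → ×s → (0.34012,4.78589) → (0.34,4.79)
v5: (-2.5,3.5) → rotate → (-3.64909,2.27687) → ×s → (-3.91495,2.44276) → (-3.91,2.44)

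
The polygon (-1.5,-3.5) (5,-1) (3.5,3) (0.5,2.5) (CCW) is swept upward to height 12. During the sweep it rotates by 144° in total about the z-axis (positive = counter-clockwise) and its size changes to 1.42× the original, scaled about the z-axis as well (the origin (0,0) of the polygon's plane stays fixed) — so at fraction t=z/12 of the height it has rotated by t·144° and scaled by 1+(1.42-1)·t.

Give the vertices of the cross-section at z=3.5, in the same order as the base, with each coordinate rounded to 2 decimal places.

t = z/height = 3.5/12 = 0.291667
s = 1 + (scale-1)·z/height = 1 + (1.42-1)·3.5/12 = 1.122500
θ = twist·z/height = 144°·3.5/12 = 42.0000° = 0.733038 rad
cos θ = 0.743145, sin θ = 0.669131 (intermediates below are computed at full precision and shown rounded to 5 d.p.)
v1: (-1.5,-3.5) → rotate → (1.22724,-3.60470) → ×s → (1.37758,-4.04628) → (1.38,-4.05)
v2: (5,-1) → rotate → (4.38485,2.60251) → ×s → (4.92200,2.92132) → (4.92,2.92)
v3: (3.5,3) → rotate → (0.59362,4.57139) → ×s → (0.66633,5.13139) → (0.67,5.13)
v4: (0.5,2.5) → rotate → (-1.30125,2.19243) → ×s → (-1.46066,2.46100) → (-1.46,2.46)

Cross-section at z=3.5: (1.38,-4.05) (4.92,2.92) (0.67,5.13) (-1.46,2.46)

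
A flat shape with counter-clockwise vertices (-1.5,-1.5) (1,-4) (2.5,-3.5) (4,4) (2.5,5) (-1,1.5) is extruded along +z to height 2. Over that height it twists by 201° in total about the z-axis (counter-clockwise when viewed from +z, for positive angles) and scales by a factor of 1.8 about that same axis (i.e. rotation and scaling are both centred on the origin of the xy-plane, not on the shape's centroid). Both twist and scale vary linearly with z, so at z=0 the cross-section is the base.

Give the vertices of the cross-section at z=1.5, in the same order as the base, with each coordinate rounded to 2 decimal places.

Cross-section at z=1.5: (3.27,0.92) (1.73,6.37) (-0.75,6.84) (-8.71,-2.46) (-7.40,-5.03) (0.22,-2.88)

t = z/height = 1.5/2 = 0.75
s = 1 + (scale-1)·z/height = 1 + (1.8-1)·1.5/2 = 1.600000
θ = twist·z/height = 201°·1.5/2 = 150.7500° = 2.631084 rad
cos θ = -0.872496, sin θ = 0.488621 (intermediates below are computed at full precision and shown rounded to 5 d.p.)
v1: (-1.5,-1.5) → rotate → (2.04168,0.57581) → ×s → (3.26668,0.92130) → (3.27,0.92)
v2: (1,-4) → rotate → (1.08199,3.97861) → ×s → (1.73118,6.36577) → (1.73,6.37)
v3: (2.5,-3.5) → rotate → (-0.47107,4.27529) → ×s → (-0.75371,6.84046) → (-0.75,6.84)
v4: (4,4) → rotate → (-5.44447,-1.53550) → ×s → (-8.71115,-2.45680) → (-8.71,-2.46)
v5: (2.5,5) → rotate → (-4.62435,-3.14093) → ×s → (-7.39895,-5.02548) → (-7.40,-5.03)
v6: (-1,1.5) → rotate → (0.13956,-1.79737) → ×s → (0.22330,-2.87578) → (0.22,-2.88)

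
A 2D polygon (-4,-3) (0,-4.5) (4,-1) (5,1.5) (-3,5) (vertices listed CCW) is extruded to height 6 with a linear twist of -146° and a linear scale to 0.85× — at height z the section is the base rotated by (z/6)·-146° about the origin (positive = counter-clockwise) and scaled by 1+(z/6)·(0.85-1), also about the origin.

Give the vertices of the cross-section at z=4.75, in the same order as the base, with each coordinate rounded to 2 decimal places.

t = z/height = 4.75/6 = 0.791667
s = 1 + (scale-1)·z/height = 1 + (0.85-1)·4.75/6 = 0.881250
θ = twist·z/height = -146°·4.75/6 = -115.5833° = -2.017310 rad
cos θ = -0.431823, sin θ = -0.901958 (intermediates below are computed at full precision and shown rounded to 5 d.p.)
v1: (-4,-3) → rotate → (-0.97858,4.90330) → ×s → (-0.86237,4.32104) → (-0.86,4.32)
v2: (0,-4.5) → rotate → (-4.05881,1.94321) → ×s → (-3.57683,1.71245) → (-3.58,1.71)
v3: (4,-1) → rotate → (-2.62925,-3.17601) → ×s → (-2.31703,-2.79886) → (-2.32,-2.80)
v4: (5,1.5) → rotate → (-0.80618,-5.15753) → ×s → (-0.71045,-4.54507) → (-0.71,-4.55)
v5: (-3,5) → rotate → (5.80526,0.54676) → ×s → (5.11589,0.48183) → (5.12,0.48)

Cross-section at z=4.75: (-0.86,4.32) (-3.58,1.71) (-2.32,-2.80) (-0.71,-4.55) (5.12,0.48)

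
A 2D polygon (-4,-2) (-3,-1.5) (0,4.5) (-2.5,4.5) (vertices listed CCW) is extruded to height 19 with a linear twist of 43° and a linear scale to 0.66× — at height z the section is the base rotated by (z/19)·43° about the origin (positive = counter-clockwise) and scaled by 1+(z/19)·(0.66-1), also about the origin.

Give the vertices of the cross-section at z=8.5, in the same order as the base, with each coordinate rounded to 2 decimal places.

Cross-section at z=8.5: (-2.64,-2.72) (-1.98,-2.04) (-1.26,3.60) (-3.26,2.90)

t = z/height = 8.5/19 = 0.447368
s = 1 + (scale-1)·z/height = 1 + (0.66-1)·8.5/19 = 0.847895
θ = twist·z/height = 43°·8.5/19 = 19.2368° = 0.335746 rad
cos θ = 0.944165, sin θ = 0.329474 (intermediates below are computed at full precision and shown rounded to 5 d.p.)
v1: (-4,-2) → rotate → (-3.11771,-3.20622) → ×s → (-2.64349,-2.71854) → (-2.64,-2.72)
v2: (-3,-1.5) → rotate → (-2.33828,-2.40467) → ×s → (-1.98262,-2.03891) → (-1.98,-2.04)
v3: (0,4.5) → rotate → (-1.48263,4.24874) → ×s → (-1.25712,3.60249) → (-1.26,3.60)
v4: (-2.5,4.5) → rotate → (-3.84304,3.42506) → ×s → (-3.25850,2.90409) → (-3.26,2.90)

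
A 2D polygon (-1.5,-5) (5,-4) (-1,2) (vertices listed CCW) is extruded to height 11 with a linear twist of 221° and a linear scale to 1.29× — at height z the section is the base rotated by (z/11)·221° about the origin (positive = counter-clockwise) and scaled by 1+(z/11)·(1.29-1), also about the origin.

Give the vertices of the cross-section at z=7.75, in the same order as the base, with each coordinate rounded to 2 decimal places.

Cross-section at z=7.75: (4.12,4.75) (-3.51,6.87) (0.11,-2.69)

t = z/height = 7.75/11 = 0.704545
s = 1 + (scale-1)·z/height = 1 + (1.29-1)·7.75/11 = 1.204318
θ = twist·z/height = 221°·7.75/11 = 155.7045° = 2.717557 rad
cos θ = -0.911436, sin θ = 0.411442 (intermediates below are computed at full precision and shown rounded to 5 d.p.)
v1: (-1.5,-5) → rotate → (3.42436,3.94002) → ×s → (4.12402,4.74503) → (4.12,4.75)
v2: (5,-4) → rotate → (-2.91141,5.70295) → ×s → (-3.50627,6.86817) → (-3.51,6.87)
v3: (-1,2) → rotate → (0.08855,-2.23431) → ×s → (0.10664,-2.69082) → (0.11,-2.69)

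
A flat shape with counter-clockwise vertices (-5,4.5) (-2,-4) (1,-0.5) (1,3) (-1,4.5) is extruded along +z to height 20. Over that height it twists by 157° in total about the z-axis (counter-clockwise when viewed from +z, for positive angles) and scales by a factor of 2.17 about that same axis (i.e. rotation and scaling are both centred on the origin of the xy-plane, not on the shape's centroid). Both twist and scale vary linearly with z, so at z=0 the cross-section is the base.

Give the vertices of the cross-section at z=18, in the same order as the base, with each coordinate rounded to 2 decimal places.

Cross-section at z=18: (2.23,-13.63) (8.34,3.84) (-0.96,2.08) (-5.45,-3.52) (-4.17,-8.49)

t = z/height = 18/20 = 0.9
s = 1 + (scale-1)·z/height = 1 + (2.17-1)·18/20 = 2.053000
θ = twist·z/height = 157°·18/20 = 141.3000° = 2.466150 rad
cos θ = -0.780430, sin θ = 0.625243 (intermediates below are computed at full precision and shown rounded to 5 d.p.)
v1: (-5,4.5) → rotate → (1.08856,-6.63815) → ×s → (2.23481,-13.62812) → (2.23,-13.63)
v2: (-2,-4) → rotate → (4.06183,1.87124) → ×s → (8.33894,3.84165) → (8.34,3.84)
v3: (1,-0.5) → rotate → (-0.46781,1.01546) → ×s → (-0.96041,2.08473) → (-0.96,2.08)
v4: (1,3) → rotate → (-2.65616,-1.71605) → ×s → (-5.45309,-3.52305) → (-5.45,-3.52)
v5: (-1,4.5) → rotate → (-2.03316,-4.13718) → ×s → (-4.17408,-8.49363) → (-4.17,-8.49)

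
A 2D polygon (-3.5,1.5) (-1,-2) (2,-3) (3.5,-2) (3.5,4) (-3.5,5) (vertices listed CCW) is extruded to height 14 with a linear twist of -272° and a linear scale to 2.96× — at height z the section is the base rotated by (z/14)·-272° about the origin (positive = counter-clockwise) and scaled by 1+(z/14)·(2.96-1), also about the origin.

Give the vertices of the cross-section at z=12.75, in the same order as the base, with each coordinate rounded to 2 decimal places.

Cross-section at z=12.75: (-0.17,-10.60) (6.21,-0.46) (5.62,8.32) (1.46,11.13) (-14.00,4.79) (-9.19,-14.30)

t = z/height = 12.75/14 = 0.910714
s = 1 + (scale-1)·z/height = 1 + (2.96-1)·12.75/14 = 2.785000
θ = twist·z/height = -272°·12.75/14 = -247.7143° = -4.323430 rad
cos θ = -0.379225, sin θ = 0.925304 (intermediates below are computed at full precision and shown rounded to 5 d.p.)
v1: (-3.5,1.5) → rotate → (-0.06067,-3.80740) → ×s → (-0.16896,-10.60362) → (-0.17,-10.60)
v2: (-1,-2) → rotate → (2.22983,-0.16685) → ×s → (6.21009,-0.46469) → (6.21,-0.46)
v3: (2,-3) → rotate → (2.01746,2.98828) → ×s → (5.61863,8.32237) → (5.62,8.32)
v4: (3.5,-2) → rotate → (0.52332,3.99702) → ×s → (1.45744,11.13169) → (1.46,11.13)
v5: (3.5,4) → rotate → (-5.02851,1.72166) → ×s → (-14.00439,4.79483) → (-14.00,4.79)
v6: (-3.5,5) → rotate → (-3.29923,-5.13469) → ×s → (-9.18836,-14.30012) → (-9.19,-14.30)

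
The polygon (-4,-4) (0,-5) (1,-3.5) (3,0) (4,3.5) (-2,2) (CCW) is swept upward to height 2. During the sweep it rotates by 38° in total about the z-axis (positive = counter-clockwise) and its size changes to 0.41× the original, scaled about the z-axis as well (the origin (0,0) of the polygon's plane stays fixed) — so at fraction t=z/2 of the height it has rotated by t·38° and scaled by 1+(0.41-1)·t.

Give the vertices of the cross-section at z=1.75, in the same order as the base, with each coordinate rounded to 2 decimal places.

Cross-section at z=1.75: (-0.56,-2.68) (1.33,-2.02) (1.33,-1.15) (1.21,0.80) (0.69,2.48) (-1.34,0.28)

t = z/height = 1.75/2 = 0.875
s = 1 + (scale-1)·z/height = 1 + (0.41-1)·1.75/2 = 0.483750
θ = twist·z/height = 38°·1.75/2 = 33.2500° = 0.580322 rad
cos θ = 0.836286, sin θ = 0.548293 (intermediates below are computed at full precision and shown rounded to 5 d.p.)
v1: (-4,-4) → rotate → (-1.15197,-5.53832) → ×s → (-0.55727,-2.67916) → (-0.56,-2.68)
v2: (0,-5) → rotate → (2.74147,-4.18143) → ×s → (1.32618,-2.02277) → (1.33,-2.02)
v3: (1,-3.5) → rotate → (2.75531,-2.37871) → ×s → (1.33288,-1.15070) → (1.33,-1.15)
v4: (3,0) → rotate → (2.50886,1.64488) → ×s → (1.21366,0.79571) → (1.21,0.80)
v5: (4,3.5) → rotate → (1.42612,5.12017) → ×s → (0.68988,2.47688) → (0.69,2.48)
v6: (-2,2) → rotate → (-2.76916,0.57599) → ×s → (-1.33958,0.27863) → (-1.34,0.28)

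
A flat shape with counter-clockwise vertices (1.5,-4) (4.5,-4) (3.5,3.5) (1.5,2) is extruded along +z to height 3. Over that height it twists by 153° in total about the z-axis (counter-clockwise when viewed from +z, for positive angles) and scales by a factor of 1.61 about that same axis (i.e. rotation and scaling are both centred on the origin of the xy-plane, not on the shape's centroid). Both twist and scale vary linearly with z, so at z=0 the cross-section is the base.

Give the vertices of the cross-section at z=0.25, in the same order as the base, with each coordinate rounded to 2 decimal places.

t = z/height = 0.25/3 = 0.0833333
s = 1 + (scale-1)·z/height = 1 + (1.61-1)·0.25/3 = 1.050833
θ = twist·z/height = 153°·0.25/3 = 12.7500° = 0.222529 rad
cos θ = 0.975342, sin θ = 0.220697 (intermediates below are computed at full precision and shown rounded to 5 d.p.)
v1: (1.5,-4) → rotate → (2.34580,-3.57032) → ×s → (2.46505,-3.75181) → (2.47,-3.75)
v2: (4.5,-4) → rotate → (5.27183,-2.90823) → ×s → (5.53981,-3.05607) → (5.54,-3.06)
v3: (3.5,3.5) → rotate → (2.64126,4.18614) → ×s → (2.77552,4.39893) → (2.78,4.40)
v4: (1.5,2) → rotate → (1.02162,2.28173) → ×s → (1.07355,2.39772) → (1.07,2.40)

Cross-section at z=0.25: (2.47,-3.75) (5.54,-3.06) (2.78,4.40) (1.07,2.40)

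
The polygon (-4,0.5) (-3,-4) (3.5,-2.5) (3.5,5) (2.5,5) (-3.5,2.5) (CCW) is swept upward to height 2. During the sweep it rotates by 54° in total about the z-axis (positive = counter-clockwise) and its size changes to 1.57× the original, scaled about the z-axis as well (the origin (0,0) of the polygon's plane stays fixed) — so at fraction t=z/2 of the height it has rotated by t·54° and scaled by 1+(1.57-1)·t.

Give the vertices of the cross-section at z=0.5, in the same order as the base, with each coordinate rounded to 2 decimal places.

Cross-section at z=0.5: (-4.58,-0.51) (-2.27,-5.24) (4.56,-1.84) (2.55,6.49) (1.44,6.22) (-4.56,1.84)

t = z/height = 0.5/2 = 0.25
s = 1 + (scale-1)·z/height = 1 + (1.57-1)·0.5/2 = 1.142500
θ = twist·z/height = 54°·0.5/2 = 13.5000° = 0.235619 rad
cos θ = 0.972370, sin θ = 0.233445 (intermediates below are computed at full precision and shown rounded to 5 d.p.)
v1: (-4,0.5) → rotate → (-4.00620,-0.44760) → ×s → (-4.57709,-0.51138) → (-4.58,-0.51)
v2: (-3,-4) → rotate → (-1.98333,-4.58982) → ×s → (-2.26595,-5.24386) → (-2.27,-5.24)
v3: (3.5,-2.5) → rotate → (3.98691,-1.61387) → ×s → (4.55504,-1.84384) → (4.56,-1.84)
v4: (3.5,5) → rotate → (2.23607,5.67891) → ×s → (2.55471,6.48815) → (2.55,6.49)
v5: (2.5,5) → rotate → (1.26370,5.44546) → ×s → (1.44377,6.22144) → (1.44,6.22)
v6: (-3.5,2.5) → rotate → (-3.98691,1.61387) → ×s → (-4.55504,1.84384) → (-4.56,1.84)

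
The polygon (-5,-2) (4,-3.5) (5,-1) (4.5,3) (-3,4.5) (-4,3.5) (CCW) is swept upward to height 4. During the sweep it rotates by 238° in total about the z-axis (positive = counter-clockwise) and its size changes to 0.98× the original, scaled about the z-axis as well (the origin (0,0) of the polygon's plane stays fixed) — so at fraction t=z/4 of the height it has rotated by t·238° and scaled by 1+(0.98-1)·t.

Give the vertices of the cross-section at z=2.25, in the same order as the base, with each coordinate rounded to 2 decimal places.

t = z/height = 2.25/4 = 0.5625
s = 1 + (scale-1)·z/height = 1 + (0.98-1)·2.25/4 = 0.988750
θ = twist·z/height = 238°·2.25/4 = 133.8750° = 2.336560 rad
cos θ = -0.693087, sin θ = 0.720854 (intermediates below are computed at full precision and shown rounded to 5 d.p.)
v1: (-5,-2) → rotate → (4.90714,-2.21809) → ×s → (4.85194,-2.19314) → (4.85,-2.19)
v2: (4,-3.5) → rotate → (-0.24936,5.30922) → ×s → (-0.24656,5.24949) → (-0.25,5.25)
v3: (5,-1) → rotate → (-2.74458,4.29736) → ×s → (-2.71371,4.24901) → (-2.71,4.25)
v4: (4.5,3) → rotate → (-5.28145,1.16458) → ×s → (-5.22204,1.15148) → (-5.22,1.15)
v5: (-3,4.5) → rotate → (-1.16458,-5.28145) → ×s → (-1.15148,-5.22204) → (-1.15,-5.22)
v6: (-4,3.5) → rotate → (0.24936,-5.30922) → ×s → (0.24656,-5.24949) → (0.25,-5.25)

Cross-section at z=2.25: (4.85,-2.19) (-0.25,5.25) (-2.71,4.25) (-5.22,1.15) (-1.15,-5.22) (0.25,-5.25)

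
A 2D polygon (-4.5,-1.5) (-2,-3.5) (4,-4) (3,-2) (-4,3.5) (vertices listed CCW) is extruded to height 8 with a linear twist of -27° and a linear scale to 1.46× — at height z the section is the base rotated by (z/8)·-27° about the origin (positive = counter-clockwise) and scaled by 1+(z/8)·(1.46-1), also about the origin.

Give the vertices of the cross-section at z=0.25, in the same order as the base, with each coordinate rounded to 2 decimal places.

Cross-section at z=0.25: (-4.59,-1.45) (-2.08,-3.52) (4.00,-4.12) (3.01,-2.07) (-4.00,3.61)

t = z/height = 0.25/8 = 0.03125
s = 1 + (scale-1)·z/height = 1 + (1.46-1)·0.25/8 = 1.014375
θ = twist·z/height = -27°·0.25/8 = -0.8438° = -0.014726 rad
cos θ = 0.999892, sin θ = -0.014726 (intermediates below are computed at full precision and shown rounded to 5 d.p.)
v1: (-4.5,-1.5) → rotate → (-4.52160,-1.43357) → ×s → (-4.58660,-1.45418) → (-4.59,-1.45)
v2: (-2,-3.5) → rotate → (-2.05132,-3.47017) → ×s → (-2.08081,-3.52005) → (-2.08,-3.52)
v3: (4,-4) → rotate → (3.94066,-4.05847) → ×s → (3.99731,-4.11681) → (4.00,-4.12)
v4: (3,-2) → rotate → (2.97022,-2.04396) → ×s → (3.01292,-2.07334) → (3.01,-2.07)
v5: (-4,3.5) → rotate → (-3.94803,3.55852) → ×s → (-4.00478,3.60968) → (-4.00,3.61)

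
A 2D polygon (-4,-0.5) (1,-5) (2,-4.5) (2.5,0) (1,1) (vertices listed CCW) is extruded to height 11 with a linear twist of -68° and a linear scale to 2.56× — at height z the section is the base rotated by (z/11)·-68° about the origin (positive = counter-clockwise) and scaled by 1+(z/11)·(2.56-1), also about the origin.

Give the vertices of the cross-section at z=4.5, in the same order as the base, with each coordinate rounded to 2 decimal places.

t = z/height = 4.5/11 = 0.409091
s = 1 + (scale-1)·z/height = 1 + (2.56-1)·4.5/11 = 1.638182
θ = twist·z/height = -68°·4.5/11 = -27.8182° = -0.485519 rad
cos θ = 0.884433, sin θ = -0.466667 (intermediates below are computed at full precision and shown rounded to 5 d.p.)
v1: (-4,-0.5) → rotate → (-3.77107,1.42445) → ×s → (-6.17769,2.33351) → (-6.18,2.33)
v2: (1,-5) → rotate → (-1.44890,-4.88883) → ×s → (-2.37357,-8.00880) → (-2.37,-8.01)
v3: (2,-4.5) → rotate → (-0.33114,-4.91328) → ×s → (-0.54246,-8.04885) → (-0.54,-8.05)
v4: (2.5,0) → rotate → (2.21108,-1.16667) → ×s → (3.62215,-1.91121) → (3.62,-1.91)
v5: (1,1) → rotate → (1.35110,0.41777) → ×s → (2.21335,0.68438) → (2.21,0.68)

Cross-section at z=4.5: (-6.18,2.33) (-2.37,-8.01) (-0.54,-8.05) (3.62,-1.91) (2.21,0.68)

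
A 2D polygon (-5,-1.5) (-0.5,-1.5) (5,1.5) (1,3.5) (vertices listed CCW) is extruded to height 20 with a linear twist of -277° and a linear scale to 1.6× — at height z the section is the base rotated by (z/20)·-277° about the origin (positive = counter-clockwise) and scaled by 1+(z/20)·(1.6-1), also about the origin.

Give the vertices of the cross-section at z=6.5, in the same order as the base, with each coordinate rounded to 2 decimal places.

Cross-section at z=6.5: (-1.79,5.98) (-1.79,0.60) (1.79,-5.98) (4.18,-1.20)

t = z/height = 6.5/20 = 0.325
s = 1 + (scale-1)·z/height = 1 + (1.6-1)·6.5/20 = 1.195000
θ = twist·z/height = -277°·6.5/20 = -90.0250° = -1.571233 rad
cos θ = -0.000436, sin θ = -1.000000 (intermediates below are computed at full precision and shown rounded to 5 d.p.)
v1: (-5,-1.5) → rotate → (-1.49782,5.00065) → ×s → (-1.78989,5.97578) → (-1.79,5.98)
v2: (-0.5,-1.5) → rotate → (-1.49978,0.50065) → ×s → (-1.79224,0.59828) → (-1.79,0.60)
v3: (5,1.5) → rotate → (1.49782,-5.00065) → ×s → (1.78989,-5.97578) → (1.79,-5.98)
v4: (1,3.5) → rotate → (3.49956,-1.00153) → ×s → (4.18198,-1.19682) → (4.18,-1.20)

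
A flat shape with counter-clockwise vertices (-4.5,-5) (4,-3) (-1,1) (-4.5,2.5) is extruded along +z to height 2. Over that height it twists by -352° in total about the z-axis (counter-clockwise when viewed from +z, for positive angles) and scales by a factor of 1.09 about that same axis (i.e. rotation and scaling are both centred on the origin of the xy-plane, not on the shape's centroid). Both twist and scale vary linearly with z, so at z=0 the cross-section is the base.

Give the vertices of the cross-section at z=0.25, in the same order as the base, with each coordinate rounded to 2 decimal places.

Cross-section at z=0.25: (-6.79,-0.48) (0.80,-4.99) (-0.02,1.43) (-1.52,4.98)

t = z/height = 0.25/2 = 0.125
s = 1 + (scale-1)·z/height = 1 + (1.09-1)·0.25/2 = 1.011250
θ = twist·z/height = -352°·0.25/2 = -44.0000° = -0.767945 rad
cos θ = 0.719340, sin θ = -0.694658 (intermediates below are computed at full precision and shown rounded to 5 d.p.)
v1: (-4.5,-5) → rotate → (-6.71032,-0.47074) → ×s → (-6.78581,-0.47603) → (-6.79,-0.48)
v2: (4,-3) → rotate → (0.79338,-4.93665) → ×s → (0.80231,-4.99219) → (0.80,-4.99)
v3: (-1,1) → rotate → (-0.02468,1.41400) → ×s → (-0.02496,1.42991) → (-0.02,1.43)
v4: (-4.5,2.5) → rotate → (-1.50038,4.92431) → ×s → (-1.51726,4.97971) → (-1.52,4.98)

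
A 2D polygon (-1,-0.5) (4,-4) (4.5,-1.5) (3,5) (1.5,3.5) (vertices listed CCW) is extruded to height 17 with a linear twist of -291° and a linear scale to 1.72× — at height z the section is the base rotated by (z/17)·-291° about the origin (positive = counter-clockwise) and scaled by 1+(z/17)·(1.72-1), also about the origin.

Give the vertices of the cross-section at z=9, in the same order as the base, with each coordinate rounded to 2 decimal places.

Cross-section at z=9: (0.94,1.23) (-7.38,2.55) (-6.50,-0.86) (-0.71,-8.02) (0.25,-5.25)

t = z/height = 9/17 = 0.529412
s = 1 + (scale-1)·z/height = 1 + (1.72-1)·9/17 = 1.381176
θ = twist·z/height = -291°·9/17 = -154.0588° = -2.688834 rad
cos θ = -0.899244, sin θ = -0.437448 (intermediates below are computed at full precision and shown rounded to 5 d.p.)
v1: (-1,-0.5) → rotate → (0.68052,0.88707) → ×s → (0.93992,1.22520) → (0.94,1.23)
v2: (4,-4) → rotate → (-5.34677,1.84718) → ×s → (-7.38483,2.55128) → (-7.38,2.55)
v3: (4.5,-1.5) → rotate → (-4.70277,-0.61965) → ×s → (-6.49535,-0.85585) → (-6.50,-0.86)
v4: (3,5) → rotate → (-0.51049,-5.80856) → ×s → (-0.70508,-8.02265) → (-0.71,-8.02)
v5: (1.5,3.5) → rotate → (0.18220,-3.80352) → ×s → (0.25165,-5.25334) → (0.25,-5.25)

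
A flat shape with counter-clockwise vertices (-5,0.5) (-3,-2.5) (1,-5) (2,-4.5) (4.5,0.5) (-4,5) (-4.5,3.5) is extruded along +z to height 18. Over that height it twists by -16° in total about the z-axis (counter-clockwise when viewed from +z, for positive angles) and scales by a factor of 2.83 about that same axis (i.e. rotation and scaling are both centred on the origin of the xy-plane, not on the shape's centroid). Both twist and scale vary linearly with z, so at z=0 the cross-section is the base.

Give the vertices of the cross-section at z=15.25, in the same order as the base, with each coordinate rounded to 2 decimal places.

Cross-section at z=15.25: (-12.10,4.23) (-8.93,-4.41) (-0.51,-12.99) (2.27,-12.35) (11.46,-1.45) (-6.93,14.79) (-9.06,11.37)

t = z/height = 15.25/18 = 0.847222
s = 1 + (scale-1)·z/height = 1 + (2.83-1)·15.25/18 = 2.550417
θ = twist·z/height = -16°·15.25/18 = -13.5556° = -0.236589 rad
cos θ = 0.972143, sin θ = -0.234388 (intermediates below are computed at full precision and shown rounded to 5 d.p.)
v1: (-5,0.5) → rotate → (-4.74352,1.65801) → ×s → (-12.09796,4.22862) → (-12.10,4.23)
v2: (-3,-2.5) → rotate → (-3.50240,-1.72719) → ×s → (-8.93258,-4.40506) → (-8.93,-4.41)
v3: (1,-5) → rotate → (-0.19980,-5.09510) → ×s → (-0.50957,-12.99464) → (-0.51,-12.99)
v4: (2,-4.5) → rotate → (0.88954,-4.84342) → ×s → (2.26870,-12.35274) → (2.27,-12.35)
v5: (4.5,0.5) → rotate → (4.49184,-0.56867) → ×s → (11.45606,-1.45036) → (11.46,-1.45)
v6: (-4,5) → rotate → (-2.71663,5.79827) → ×s → (-6.92854,14.78800) → (-6.93,14.79)
v7: (-4.5,3.5) → rotate → (-3.55429,4.45725) → ×s → (-9.06491,11.36784) → (-9.06,11.37)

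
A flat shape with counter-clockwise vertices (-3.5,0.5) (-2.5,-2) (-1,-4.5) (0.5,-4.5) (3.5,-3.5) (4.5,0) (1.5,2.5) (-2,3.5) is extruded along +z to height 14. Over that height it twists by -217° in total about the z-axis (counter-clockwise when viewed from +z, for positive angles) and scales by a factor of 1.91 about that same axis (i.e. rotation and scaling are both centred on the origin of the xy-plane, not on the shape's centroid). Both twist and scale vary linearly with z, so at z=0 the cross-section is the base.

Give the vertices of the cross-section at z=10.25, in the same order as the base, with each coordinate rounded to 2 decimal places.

Cross-section at z=10.25: (5.74,1.32) (2.68,4.61) (-1.15,7.59) (-3.48,6.69) (-7.54,3.34) (-6.99,-2.70) (-0.83,-4.79) (5.21,-4.24)

t = z/height = 10.25/14 = 0.732143
s = 1 + (scale-1)·z/height = 1 + (1.91-1)·10.25/14 = 1.666250
θ = twist·z/height = -217°·10.25/14 = -158.8750° = -2.772892 rad
cos θ = -0.932796, sin θ = -0.360404 (intermediates below are computed at full precision and shown rounded to 5 d.p.)
v1: (-3.5,0.5) → rotate → (3.44499,0.79502) → ×s → (5.74021,1.32469) → (5.74,1.32)
v2: (-2.5,-2) → rotate → (1.61118,2.76660) → ×s → (2.68463,4.60985) → (2.68,4.61)
v3: (-1,-4.5) → rotate → (-0.68902,4.55799) → ×s → (-1.14808,7.59475) → (-1.15,7.59)
v4: (0.5,-4.5) → rotate → (-2.08822,4.01738) → ×s → (-3.47949,6.69396) → (-3.48,6.69)
v5: (3.5,-3.5) → rotate → (-4.52620,2.00337) → ×s → (-7.54178,3.33812) → (-7.54,3.34)
v6: (4.5,0) → rotate → (-4.19758,-1.62182) → ×s → (-6.99422,-2.70235) → (-6.99,-2.70)
v7: (1.5,2.5) → rotate → (-0.49818,-2.87260) → ×s → (-0.83010,-4.78646) → (-0.83,-4.79)
v8: (-2,3.5) → rotate → (3.12701,-2.54398) → ×s → (5.21037,-4.23891) → (5.21,-4.24)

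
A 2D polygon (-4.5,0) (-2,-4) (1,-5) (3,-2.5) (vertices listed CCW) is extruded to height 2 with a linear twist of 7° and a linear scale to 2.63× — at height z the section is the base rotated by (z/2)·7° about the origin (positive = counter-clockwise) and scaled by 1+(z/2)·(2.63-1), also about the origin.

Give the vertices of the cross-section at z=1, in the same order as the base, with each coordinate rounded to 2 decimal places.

Cross-section at z=1: (-8.15,-0.50) (-3.18,-7.47) (2.37,-8.95) (5.71,-4.20)

t = z/height = 1/2 = 0.5
s = 1 + (scale-1)·z/height = 1 + (2.63-1)·1/2 = 1.815000
θ = twist·z/height = 7°·1/2 = 3.5000° = 0.061087 rad
cos θ = 0.998135, sin θ = 0.061049 (intermediates below are computed at full precision and shown rounded to 5 d.p.)
v1: (-4.5,0) → rotate → (-4.49161,-0.27472) → ×s → (-8.15227,-0.49861) → (-8.15,-0.50)
v2: (-2,-4) → rotate → (-1.75208,-4.11464) → ×s → (-3.18002,-7.46806) → (-3.18,-7.47)
v3: (1,-5) → rotate → (1.30338,-4.92963) → ×s → (2.36563,-8.94727) → (2.37,-8.95)
v4: (3,-2.5) → rotate → (3.14703,-2.31219) → ×s → (5.71185,-4.19663) → (5.71,-4.20)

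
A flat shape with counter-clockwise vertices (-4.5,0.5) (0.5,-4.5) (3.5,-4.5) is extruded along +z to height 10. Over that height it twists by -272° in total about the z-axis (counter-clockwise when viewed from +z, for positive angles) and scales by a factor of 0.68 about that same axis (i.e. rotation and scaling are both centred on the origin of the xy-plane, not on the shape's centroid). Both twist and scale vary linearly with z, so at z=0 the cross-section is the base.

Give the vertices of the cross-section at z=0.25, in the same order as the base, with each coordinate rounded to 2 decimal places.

Cross-section at z=0.25: (-4.37,1.02) (-0.04,-4.49) (2.92,-4.84)

t = z/height = 0.25/10 = 0.025
s = 1 + (scale-1)·z/height = 1 + (0.68-1)·0.25/10 = 0.992000
θ = twist·z/height = -272°·0.25/10 = -6.8000° = -0.118682 rad
cos θ = 0.992966, sin θ = -0.118404 (intermediates below are computed at full precision and shown rounded to 5 d.p.)
v1: (-4.5,0.5) → rotate → (-4.40914,1.02930) → ×s → (-4.37387,1.02107) → (-4.37,1.02)
v2: (0.5,-4.5) → rotate → (-0.03634,-4.52755) → ×s → (-0.03604,-4.49133) → (-0.04,-4.49)
v3: (3.5,-4.5) → rotate → (2.94256,-4.88276) → ×s → (2.91902,-4.84370) → (2.92,-4.84)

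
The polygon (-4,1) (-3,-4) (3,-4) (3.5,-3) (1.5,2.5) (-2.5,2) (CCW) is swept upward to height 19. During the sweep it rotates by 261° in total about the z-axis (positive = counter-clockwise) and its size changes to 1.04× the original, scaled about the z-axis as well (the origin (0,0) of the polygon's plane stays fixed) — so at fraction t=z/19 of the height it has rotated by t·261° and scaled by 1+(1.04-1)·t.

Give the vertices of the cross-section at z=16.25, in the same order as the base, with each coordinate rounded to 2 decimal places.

t = z/height = 16.25/19 = 0.855263
s = 1 + (scale-1)·z/height = 1 + (1.04-1)·16.25/19 = 1.034211
θ = twist·z/height = 261°·16.25/19 = 223.2237° = 3.895988 rad
cos θ = -0.728686, sin θ = -0.684848 (intermediates below are computed at full precision and shown rounded to 5 d.p.)
v1: (-4,1) → rotate → (3.59959,2.01071) → ×s → (3.72273,2.07950) → (3.72,2.08)
v2: (-3,-4) → rotate → (-0.55334,4.96929) → ×s → (-0.57227,5.13929) → (-0.57,5.14)
v3: (3,-4) → rotate → (-4.92545,0.86020) → ×s → (-5.09395,0.88963) → (-5.09,0.89)
v4: (3.5,-3) → rotate → (-4.60494,-0.21091) → ×s → (-4.76248,-0.21813) → (-4.76,-0.22)
v5: (1.5,2.5) → rotate → (0.61909,-2.84899) → ×s → (0.64027,-2.94645) → (0.64,-2.95)
v6: (-2.5,2) → rotate → (3.19141,0.25475) → ×s → (3.30059,0.26346) → (3.30,0.26)

Cross-section at z=16.25: (3.72,2.08) (-0.57,5.14) (-5.09,0.89) (-4.76,-0.22) (0.64,-2.95) (3.30,0.26)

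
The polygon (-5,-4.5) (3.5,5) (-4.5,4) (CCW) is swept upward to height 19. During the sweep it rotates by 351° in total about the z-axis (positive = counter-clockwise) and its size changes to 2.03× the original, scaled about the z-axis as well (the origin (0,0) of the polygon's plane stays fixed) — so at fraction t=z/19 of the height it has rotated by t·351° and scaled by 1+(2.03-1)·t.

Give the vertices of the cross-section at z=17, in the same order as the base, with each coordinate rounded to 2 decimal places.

Cross-section at z=17: (-12.90,0.89) (11.58,1.85) (-0.49,11.56)

t = z/height = 17/19 = 0.894737
s = 1 + (scale-1)·z/height = 1 + (2.03-1)·17/19 = 1.921579
θ = twist·z/height = 351°·17/19 = 314.0526° = 5.481252 rad
cos θ = 0.695319, sin θ = -0.718701 (intermediates below are computed at full precision and shown rounded to 5 d.p.)
v1: (-5,-4.5) → rotate → (-6.71075,0.46457) → ×s → (-12.89524,0.89271) → (-12.90,0.89)
v2: (3.5,5) → rotate → (6.02712,0.96114) → ×s → (11.58159,1.84691) → (11.58,1.85)
v3: (-4.5,4) → rotate → (-0.25413,6.01543) → ×s → (-0.48833,11.55913) → (-0.49,11.56)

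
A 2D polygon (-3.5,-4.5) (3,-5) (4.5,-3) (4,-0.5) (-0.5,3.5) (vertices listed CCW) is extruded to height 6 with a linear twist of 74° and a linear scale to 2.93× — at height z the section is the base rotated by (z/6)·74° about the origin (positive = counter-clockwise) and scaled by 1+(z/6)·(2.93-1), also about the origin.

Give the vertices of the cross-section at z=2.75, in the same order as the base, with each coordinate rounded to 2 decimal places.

Cross-section at z=2.75: (-0.74,-10.72) (9.95,-4.66) (10.19,0.04) (6.78,3.42) (-4.46,4.95)

t = z/height = 2.75/6 = 0.458333
s = 1 + (scale-1)·z/height = 1 + (2.93-1)·2.75/6 = 1.884583
θ = twist·z/height = 74°·2.75/6 = 33.9167° = 0.591958 rad
cos θ = 0.829850, sin θ = 0.557987 (intermediates below are computed at full precision and shown rounded to 5 d.p.)
v1: (-3.5,-4.5) → rotate → (-0.39354,-5.68728) → ×s → (-0.74165,-10.71815) → (-0.74,-10.72)
v2: (3,-5) → rotate → (5.27948,-2.47529) → ×s → (9.94963,-4.66489) → (9.95,-4.66)
v3: (4.5,-3) → rotate → (5.40828,0.02139) → ×s → (10.19236,0.04031) → (10.19,0.04)
v4: (4,-0.5) → rotate → (3.59839,1.81702) → ×s → (6.78147,3.42433) → (6.78,3.42)
v5: (-0.5,3.5) → rotate → (-2.36788,2.62548) → ×s → (-4.46246,4.94794) → (-4.46,4.95)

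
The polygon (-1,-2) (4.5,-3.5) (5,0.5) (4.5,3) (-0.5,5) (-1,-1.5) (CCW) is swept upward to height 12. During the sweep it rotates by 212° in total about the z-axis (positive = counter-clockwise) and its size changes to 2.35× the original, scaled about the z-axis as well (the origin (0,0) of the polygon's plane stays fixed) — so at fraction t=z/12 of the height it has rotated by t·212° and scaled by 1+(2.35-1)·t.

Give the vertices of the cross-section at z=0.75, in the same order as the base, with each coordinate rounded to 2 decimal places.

Cross-section at z=0.75: (-0.56,-2.36) (5.62,-2.58) (5.15,1.77) (4.00,4.28) (-1.77,5.15) (-0.68,-1.83)

t = z/height = 0.75/12 = 0.0625
s = 1 + (scale-1)·z/height = 1 + (2.35-1)·0.75/12 = 1.084375
θ = twist·z/height = 212°·0.75/12 = 13.2500° = 0.231256 rad
cos θ = 0.973379, sin θ = 0.229200 (intermediates below are computed at full precision and shown rounded to 5 d.p.)
v1: (-1,-2) → rotate → (-0.51498,-2.17596) → ×s → (-0.55843,-2.35956) → (-0.56,-2.36)
v2: (4.5,-3.5) → rotate → (5.18241,-2.37543) → ×s → (5.61967,-2.57585) → (5.62,-2.58)
v3: (5,0.5) → rotate → (4.75230,1.63269) → ×s → (5.15327,1.77045) → (5.15,1.77)
v4: (4.5,3) → rotate → (3.69261,3.95154) → ×s → (4.00417,4.28495) → (4.00,4.28)
v5: (-0.5,5) → rotate → (-1.63269,4.75230) → ×s → (-1.77045,5.15327) → (-1.77,5.15)
v6: (-1,-1.5) → rotate → (-0.62958,-1.68927) → ×s → (-0.68270,-1.83180) → (-0.68,-1.83)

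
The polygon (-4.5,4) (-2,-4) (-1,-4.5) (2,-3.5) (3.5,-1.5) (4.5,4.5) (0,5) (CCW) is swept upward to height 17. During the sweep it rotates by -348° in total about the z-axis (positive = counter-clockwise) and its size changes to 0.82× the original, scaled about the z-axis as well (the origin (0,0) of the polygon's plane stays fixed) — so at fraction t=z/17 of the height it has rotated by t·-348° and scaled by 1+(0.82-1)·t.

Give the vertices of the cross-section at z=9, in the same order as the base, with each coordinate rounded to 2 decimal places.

t = z/height = 9/17 = 0.529412
s = 1 + (scale-1)·z/height = 1 + (0.82-1)·9/17 = 0.904706
θ = twist·z/height = -348°·9/17 = -184.2353° = -3.215512 rad
cos θ = -0.997269, sin θ = 0.073853 (intermediates below are computed at full precision and shown rounded to 5 d.p.)
v1: (-4.5,4) → rotate → (4.19230,-4.32141) → ×s → (3.79280,-3.90961) → (3.79,-3.91)
v2: (-2,-4) → rotate → (2.28995,3.84137) → ×s → (2.07173,3.47531) → (2.07,3.48)
v3: (-1,-4.5) → rotate → (1.32961,4.41386) → ×s → (1.20290,3.99324) → (1.20,3.99)
v4: (2,-3.5) → rotate → (-1.73605,3.63815) → ×s → (-1.57062,3.29145) → (-1.57,3.29)
v5: (3.5,-1.5) → rotate → (-3.37966,1.75439) → ×s → (-3.05760,1.58720) → (-3.06,1.59)
v6: (4.5,4.5) → rotate → (-4.82005,-4.15537) → ×s → (-4.36073,-3.75939) → (-4.36,-3.76)
v7: (0,5) → rotate → (-0.36926,-4.98635) → ×s → (-0.33407,-4.51118) → (-0.33,-4.51)

Cross-section at z=9: (3.79,-3.91) (2.07,3.48) (1.20,3.99) (-1.57,3.29) (-3.06,1.59) (-4.36,-3.76) (-0.33,-4.51)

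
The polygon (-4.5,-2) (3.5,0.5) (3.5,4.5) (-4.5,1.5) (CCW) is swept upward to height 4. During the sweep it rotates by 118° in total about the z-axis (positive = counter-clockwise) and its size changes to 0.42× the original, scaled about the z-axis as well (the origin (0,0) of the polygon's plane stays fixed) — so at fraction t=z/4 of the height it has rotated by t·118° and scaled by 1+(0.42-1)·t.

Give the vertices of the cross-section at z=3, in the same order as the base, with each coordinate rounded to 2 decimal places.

Cross-section at z=3: (1.06,-2.57) (-0.23,1.98) (-2.49,2.04) (-0.91,-2.52)

t = z/height = 3/4 = 0.75
s = 1 + (scale-1)·z/height = 1 + (0.42-1)·3/4 = 0.565000
θ = twist·z/height = 118°·3/4 = 88.5000° = 1.544616 rad
cos θ = 0.026177, sin θ = 0.999657 (intermediates below are computed at full precision and shown rounded to 5 d.p.)
v1: (-4.5,-2) → rotate → (1.88152,-4.55081) → ×s → (1.06306,-2.57121) → (1.06,-2.57)
v2: (3.5,0.5) → rotate → (-0.40821,3.51189) → ×s → (-0.23064,1.98422) → (-0.23,1.98)
v3: (3.5,4.5) → rotate → (-4.40684,3.61660) → ×s → (-2.48986,2.04338) → (-2.49,2.04)
v4: (-4.5,1.5) → rotate → (-1.61728,-4.45919) → ×s → (-0.91376,-2.51944) → (-0.91,-2.52)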